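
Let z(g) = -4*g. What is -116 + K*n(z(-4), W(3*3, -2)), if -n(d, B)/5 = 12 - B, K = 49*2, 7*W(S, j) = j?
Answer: -6136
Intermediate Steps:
W(S, j) = j/7
K = 98
n(d, B) = -60 + 5*B (n(d, B) = -5*(12 - B) = -60 + 5*B)
-116 + K*n(z(-4), W(3*3, -2)) = -116 + 98*(-60 + 5*((⅐)*(-2))) = -116 + 98*(-60 + 5*(-2/7)) = -116 + 98*(-60 - 10/7) = -116 + 98*(-430/7) = -116 - 6020 = -6136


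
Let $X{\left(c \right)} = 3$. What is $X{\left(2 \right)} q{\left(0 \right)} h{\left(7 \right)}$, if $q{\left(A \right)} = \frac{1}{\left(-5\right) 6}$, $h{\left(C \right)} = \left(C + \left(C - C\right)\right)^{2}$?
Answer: $- \frac{49}{10} \approx -4.9$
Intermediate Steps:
$h{\left(C \right)} = C^{2}$ ($h{\left(C \right)} = \left(C + 0\right)^{2} = C^{2}$)
$q{\left(A \right)} = - \frac{1}{30}$ ($q{\left(A \right)} = \frac{1}{-30} = - \frac{1}{30}$)
$X{\left(2 \right)} q{\left(0 \right)} h{\left(7 \right)} = 3 \left(- \frac{1}{30}\right) 7^{2} = \left(- \frac{1}{10}\right) 49 = - \frac{49}{10}$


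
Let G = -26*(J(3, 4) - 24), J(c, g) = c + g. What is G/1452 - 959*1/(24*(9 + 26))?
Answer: -12157/14520 ≈ -0.83726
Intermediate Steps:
G = 442 (G = -26*((3 + 4) - 24) = -26*(7 - 24) = -26*(-17) = 442)
G/1452 - 959*1/(24*(9 + 26)) = 442/1452 - 959*1/(24*(9 + 26)) = 442*(1/1452) - 959/(24*35) = 221/726 - 959/840 = 221/726 - 959*1/840 = 221/726 - 137/120 = -12157/14520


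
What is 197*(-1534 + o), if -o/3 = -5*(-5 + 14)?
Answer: -275603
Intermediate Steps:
o = 135 (o = -(-15)*(-5 + 14) = -(-15)*9 = -3*(-45) = 135)
197*(-1534 + o) = 197*(-1534 + 135) = 197*(-1399) = -275603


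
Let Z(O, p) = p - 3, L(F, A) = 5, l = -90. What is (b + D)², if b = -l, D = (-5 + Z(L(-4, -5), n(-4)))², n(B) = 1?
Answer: 19321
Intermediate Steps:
Z(O, p) = -3 + p
D = 49 (D = (-5 + (-3 + 1))² = (-5 - 2)² = (-7)² = 49)
b = 90 (b = -1*(-90) = 90)
(b + D)² = (90 + 49)² = 139² = 19321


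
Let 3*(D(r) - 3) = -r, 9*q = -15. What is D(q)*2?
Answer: 64/9 ≈ 7.1111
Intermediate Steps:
q = -5/3 (q = (⅑)*(-15) = -5/3 ≈ -1.6667)
D(r) = 3 - r/3 (D(r) = 3 + (-r)/3 = 3 - r/3)
D(q)*2 = (3 - ⅓*(-5/3))*2 = (3 + 5/9)*2 = (32/9)*2 = 64/9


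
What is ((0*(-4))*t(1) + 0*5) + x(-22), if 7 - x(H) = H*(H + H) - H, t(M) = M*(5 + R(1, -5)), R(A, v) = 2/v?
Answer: -983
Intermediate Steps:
t(M) = 23*M/5 (t(M) = M*(5 + 2/(-5)) = M*(5 + 2*(-⅕)) = M*(5 - ⅖) = M*(23/5) = 23*M/5)
x(H) = 7 + H - 2*H² (x(H) = 7 - (H*(H + H) - H) = 7 - (H*(2*H) - H) = 7 - (2*H² - H) = 7 - (-H + 2*H²) = 7 + (H - 2*H²) = 7 + H - 2*H²)
((0*(-4))*t(1) + 0*5) + x(-22) = ((0*(-4))*((23/5)*1) + 0*5) + (7 - 22 - 2*(-22)²) = (0*(23/5) + 0) + (7 - 22 - 2*484) = (0 + 0) + (7 - 22 - 968) = 0 - 983 = -983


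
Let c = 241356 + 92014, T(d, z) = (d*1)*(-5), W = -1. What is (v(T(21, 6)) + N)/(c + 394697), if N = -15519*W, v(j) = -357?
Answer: 5054/242689 ≈ 0.020825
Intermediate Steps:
T(d, z) = -5*d (T(d, z) = d*(-5) = -5*d)
c = 333370
N = 15519 (N = -15519*(-1) = -5173*(-3) = 15519)
(v(T(21, 6)) + N)/(c + 394697) = (-357 + 15519)/(333370 + 394697) = 15162/728067 = 15162*(1/728067) = 5054/242689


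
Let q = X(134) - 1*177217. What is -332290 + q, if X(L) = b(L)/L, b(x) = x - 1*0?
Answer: -509506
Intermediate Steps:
b(x) = x (b(x) = x + 0 = x)
X(L) = 1 (X(L) = L/L = 1)
q = -177216 (q = 1 - 1*177217 = 1 - 177217 = -177216)
-332290 + q = -332290 - 177216 = -509506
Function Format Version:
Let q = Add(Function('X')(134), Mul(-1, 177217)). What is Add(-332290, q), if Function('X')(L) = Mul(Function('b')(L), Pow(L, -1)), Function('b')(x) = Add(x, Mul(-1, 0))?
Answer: -509506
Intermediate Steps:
Function('b')(x) = x (Function('b')(x) = Add(x, 0) = x)
Function('X')(L) = 1 (Function('X')(L) = Mul(L, Pow(L, -1)) = 1)
q = -177216 (q = Add(1, Mul(-1, 177217)) = Add(1, -177217) = -177216)
Add(-332290, q) = Add(-332290, -177216) = -509506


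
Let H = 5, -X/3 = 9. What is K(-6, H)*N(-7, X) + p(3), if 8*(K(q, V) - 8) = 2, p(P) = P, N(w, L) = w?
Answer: -219/4 ≈ -54.750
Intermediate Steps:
X = -27 (X = -3*9 = -27)
K(q, V) = 33/4 (K(q, V) = 8 + (⅛)*2 = 8 + ¼ = 33/4)
K(-6, H)*N(-7, X) + p(3) = (33/4)*(-7) + 3 = -231/4 + 3 = -219/4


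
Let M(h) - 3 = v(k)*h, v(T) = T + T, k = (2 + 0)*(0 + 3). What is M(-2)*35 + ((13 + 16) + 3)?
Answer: -703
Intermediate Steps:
k = 6 (k = 2*3 = 6)
v(T) = 2*T
M(h) = 3 + 12*h (M(h) = 3 + (2*6)*h = 3 + 12*h)
M(-2)*35 + ((13 + 16) + 3) = (3 + 12*(-2))*35 + ((13 + 16) + 3) = (3 - 24)*35 + (29 + 3) = -21*35 + 32 = -735 + 32 = -703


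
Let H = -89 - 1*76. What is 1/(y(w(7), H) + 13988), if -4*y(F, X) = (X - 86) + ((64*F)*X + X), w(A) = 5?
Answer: 1/27292 ≈ 3.6641e-5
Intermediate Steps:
H = -165 (H = -89 - 76 = -165)
y(F, X) = 43/2 - X/2 - 16*F*X (y(F, X) = -((X - 86) + ((64*F)*X + X))/4 = -((-86 + X) + (64*F*X + X))/4 = -((-86 + X) + (X + 64*F*X))/4 = -(-86 + 2*X + 64*F*X)/4 = 43/2 - X/2 - 16*F*X)
1/(y(w(7), H) + 13988) = 1/((43/2 - ½*(-165) - 16*5*(-165)) + 13988) = 1/((43/2 + 165/2 + 13200) + 13988) = 1/(13304 + 13988) = 1/27292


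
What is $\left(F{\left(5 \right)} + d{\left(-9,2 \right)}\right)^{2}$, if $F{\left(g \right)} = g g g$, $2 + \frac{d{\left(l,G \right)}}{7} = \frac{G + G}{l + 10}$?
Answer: $19321$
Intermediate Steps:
$d{\left(l,G \right)} = -14 + \frac{14 G}{10 + l}$ ($d{\left(l,G \right)} = -14 + 7 \frac{G + G}{l + 10} = -14 + 7 \frac{2 G}{10 + l} = -14 + \frac{14 G}{10 + l}$)
$F{\left(g \right)} = g^{3}$ ($F{\left(g \right)} = g^{2} g = g^{3}$)
$\left(F{\left(5 \right)} + d{\left(-9,2 \right)}\right)^{2} = \left(5^{3} + \frac{14 \left(-10 + 2 - -9\right)}{10 - 9}\right)^{2} = \left(125 + \frac{14 \left(-10 + 2 + 9\right)}{1}\right)^{2} = \left(125 + 14 \cdot 1 \cdot 1\right)^{2} = \left(125 + 14\right)^{2} = 139^{2} = 19321$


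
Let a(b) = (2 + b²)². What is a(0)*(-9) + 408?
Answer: 372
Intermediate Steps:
a(0)*(-9) + 408 = (2 + 0²)²*(-9) + 408 = (2 + 0)²*(-9) + 408 = 2²*(-9) + 408 = 4*(-9) + 408 = -36 + 408 = 372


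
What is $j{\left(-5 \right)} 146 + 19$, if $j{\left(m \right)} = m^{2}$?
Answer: $3669$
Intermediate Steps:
$j{\left(-5 \right)} 146 + 19 = \left(-5\right)^{2} \cdot 146 + 19 = 25 \cdot 146 + 19 = 3650 + 19 = 3669$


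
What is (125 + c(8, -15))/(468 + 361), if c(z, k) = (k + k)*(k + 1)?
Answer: 545/829 ≈ 0.65742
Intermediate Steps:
c(z, k) = 2*k*(1 + k) (c(z, k) = (2*k)*(1 + k) = 2*k*(1 + k))
(125 + c(8, -15))/(468 + 361) = (125 + 2*(-15)*(1 - 15))/(468 + 361) = (125 + 2*(-15)*(-14))/829 = (125 + 420)*(1/829) = 545*(1/829) = 545/829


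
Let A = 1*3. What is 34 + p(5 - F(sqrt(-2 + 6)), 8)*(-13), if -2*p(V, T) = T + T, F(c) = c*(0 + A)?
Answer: 138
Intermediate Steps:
A = 3
F(c) = 3*c (F(c) = c*(0 + 3) = c*3 = 3*c)
p(V, T) = -T (p(V, T) = -(T + T)/2 = -T)
34 + p(5 - F(sqrt(-2 + 6)), 8)*(-13) = 34 - 1*8*(-13) = 34 - 8*(-13) = 34 + 104 = 138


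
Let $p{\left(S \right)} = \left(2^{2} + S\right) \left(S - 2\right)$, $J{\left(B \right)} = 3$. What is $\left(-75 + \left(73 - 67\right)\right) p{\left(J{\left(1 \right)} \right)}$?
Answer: $-483$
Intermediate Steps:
$p{\left(S \right)} = \left(-2 + S\right) \left(4 + S\right)$ ($p{\left(S \right)} = \left(4 + S\right) \left(-2 + S\right) = \left(-2 + S\right) \left(4 + S\right)$)
$\left(-75 + \left(73 - 67\right)\right) p{\left(J{\left(1 \right)} \right)} = \left(-75 + \left(73 - 67\right)\right) \left(-8 + 3^{2} + 2 \cdot 3\right) = \left(-75 + 6\right) \left(-8 + 9 + 6\right) = \left(-69\right) 7 = -483$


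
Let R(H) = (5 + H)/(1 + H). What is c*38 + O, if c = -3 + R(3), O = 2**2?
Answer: -34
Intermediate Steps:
O = 4
R(H) = (5 + H)/(1 + H)
c = -1 (c = -3 + (5 + 3)/(1 + 3) = -3 + 8/4 = -3 + (1/4)*8 = -3 + 2 = -1)
c*38 + O = -1*38 + 4 = -38 + 4 = -34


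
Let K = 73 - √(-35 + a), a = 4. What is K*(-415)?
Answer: -30295 + 415*I*√31 ≈ -30295.0 + 2310.6*I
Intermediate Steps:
K = 73 - I*√31 (K = 73 - √(-35 + 4) = 73 - √(-31) = 73 - I*√31 ≈ 73.0 - 5.5678*I)
K*(-415) = (73 - I*√31)*(-415) = -30295 + 415*I*√31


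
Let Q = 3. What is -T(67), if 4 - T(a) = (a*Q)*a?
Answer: 13463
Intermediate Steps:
T(a) = 4 - 3*a² (T(a) = 4 - a*3*a = 4 - 3*a*a = 4 - 3*a²)
-T(67) = -(4 - 3*67²) = -(4 - 3*4489) = -(4 - 13467) = -1*(-13463) = 13463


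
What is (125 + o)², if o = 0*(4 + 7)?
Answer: 15625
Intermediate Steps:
o = 0 (o = 0*11 = 0)
(125 + o)² = (125 + 0)² = 125² = 15625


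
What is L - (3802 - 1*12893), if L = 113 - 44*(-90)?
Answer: 13164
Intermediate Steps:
L = 4073 (L = 113 + 3960 = 4073)
L - (3802 - 1*12893) = 4073 - (3802 - 1*12893) = 4073 - (3802 - 12893) = 4073 - 1*(-9091) = 4073 + 9091 = 13164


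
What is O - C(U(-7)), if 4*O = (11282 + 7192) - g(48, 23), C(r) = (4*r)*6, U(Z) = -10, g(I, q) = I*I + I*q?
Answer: 8013/2 ≈ 4006.5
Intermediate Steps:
g(I, q) = I² + I*q
C(r) = 24*r
O = 7533/2 (O = ((11282 + 7192) - 48*(48 + 23))/4 = (18474 - 48*71)/4 = (18474 - 1*3408)/4 = (18474 - 3408)/4 = (¼)*15066 = 7533/2 ≈ 3766.5)
O - C(U(-7)) = 7533/2 - 24*(-10) = 7533/2 - 1*(-240) = 7533/2 + 240 = 8013/2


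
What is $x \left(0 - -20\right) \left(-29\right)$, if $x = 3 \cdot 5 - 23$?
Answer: $4640$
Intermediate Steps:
$x = -8$ ($x = 15 - 23 = -8$)
$x \left(0 - -20\right) \left(-29\right) = - 8 \left(0 - -20\right) \left(-29\right) = - 8 \left(0 + 20\right) \left(-29\right) = \left(-8\right) 20 \left(-29\right) = \left(-160\right) \left(-29\right) = 4640$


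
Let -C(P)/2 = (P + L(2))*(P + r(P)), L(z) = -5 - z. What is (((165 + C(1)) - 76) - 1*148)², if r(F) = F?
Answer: 1225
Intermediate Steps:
C(P) = -4*P*(-7 + P) (C(P) = -2*(P + (-5 - 1*2))*(P + P) = -2*(P + (-5 - 2))*2*P = -2*(P - 7)*2*P = -2*(-7 + P)*2*P = -4*P*(-7 + P))
(((165 + C(1)) - 76) - 1*148)² = (((165 + 4*1*(7 - 1*1)) - 76) - 1*148)² = (((165 + 4*1*(7 - 1)) - 76) - 148)² = (((165 + 4*1*6) - 76) - 148)² = (((165 + 24) - 76) - 148)² = ((189 - 76) - 148)² = (113 - 148)² = (-35)² = 1225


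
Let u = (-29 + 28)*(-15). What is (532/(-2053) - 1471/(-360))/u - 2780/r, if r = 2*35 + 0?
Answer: -3062164499/77603400 ≈ -39.459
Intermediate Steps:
u = 15 (u = -1*(-15) = 15)
r = 70 (r = 70 + 0 = 70)
(532/(-2053) - 1471/(-360))/u - 2780/r = (532/(-2053) - 1471/(-360))/15 - 2780/70 = (532*(-1/2053) - 1471*(-1/360))*(1/15) - 2780*1/70 = (-532/2053 + 1471/360)*(1/15) - 278/7 = (2828443/739080)*(1/15) - 278/7 = 2828443/11086200 - 278/7 = -3062164499/77603400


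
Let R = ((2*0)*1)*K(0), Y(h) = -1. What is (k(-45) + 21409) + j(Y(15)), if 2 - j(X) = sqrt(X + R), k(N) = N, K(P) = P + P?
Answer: 21366 - I ≈ 21366.0 - 1.0*I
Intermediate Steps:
K(P) = 2*P
R = 0 (R = ((2*0)*1)*(2*0) = (0*1)*0 = 0*0 = 0)
j(X) = 2 - sqrt(X) (j(X) = 2 - sqrt(X + 0) = 2 - sqrt(X))
(k(-45) + 21409) + j(Y(15)) = (-45 + 21409) + (2 - sqrt(-1)) = 21364 + (2 - I) = 21366 - I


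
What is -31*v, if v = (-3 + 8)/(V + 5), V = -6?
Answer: 155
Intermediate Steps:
v = -5 (v = (-3 + 8)/(-6 + 5) = 5/(-1) = 5*(-1) = -5)
-31*v = -31*(-5) = 155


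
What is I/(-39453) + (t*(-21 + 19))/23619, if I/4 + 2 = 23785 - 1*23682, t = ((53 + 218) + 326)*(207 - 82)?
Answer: -1965967442/310613469 ≈ -6.3293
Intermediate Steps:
t = 74625 (t = (271 + 326)*125 = 597*125 = 74625)
I = 404 (I = -8 + 4*(23785 - 1*23682) = -8 + 4*(23785 - 23682) = -8 + 4*103 = -8 + 412 = 404)
I/(-39453) + (t*(-21 + 19))/23619 = 404/(-39453) + (74625*(-21 + 19))/23619 = 404*(-1/39453) + (74625*(-2))*(1/23619) = -404/39453 - 149250*1/23619 = -404/39453 - 49750/7873 = -1965967442/310613469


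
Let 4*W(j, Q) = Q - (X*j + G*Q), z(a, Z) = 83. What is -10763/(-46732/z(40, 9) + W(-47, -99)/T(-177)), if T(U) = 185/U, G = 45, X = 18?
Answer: 330531730/55502131 ≈ 5.9553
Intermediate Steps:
W(j, Q) = -11*Q - 9*j/2 (W(j, Q) = (Q - (18*j + 45*Q))/4 = (Q + (-45*Q - 18*j))/4 = (-44*Q - 18*j)/4 = -11*Q - 9*j/2)
-10763/(-46732/z(40, 9) + W(-47, -99)/T(-177)) = -10763/(-46732/83 + (-11*(-99) - 9/2*(-47))/((185/(-177)))) = -10763/(-46732*1/83 + (1089 + 423/2)/((185*(-1/177)))) = -10763/(-46732/83 + 2601/(2*(-185/177))) = -10763/(-46732/83 + (2601/2)*(-177/185)) = -10763/(-46732/83 - 460377/370) = -10763/(-55502131/30710) = -10763*(-30710/55502131) = 330531730/55502131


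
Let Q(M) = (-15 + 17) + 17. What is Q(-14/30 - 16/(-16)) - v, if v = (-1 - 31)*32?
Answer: 1043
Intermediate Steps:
v = -1024 (v = -32*32 = -1024)
Q(M) = 19 (Q(M) = 2 + 17 = 19)
Q(-14/30 - 16/(-16)) - v = 19 - 1*(-1024) = 19 + 1024 = 1043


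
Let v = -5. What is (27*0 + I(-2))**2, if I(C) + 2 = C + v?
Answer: 81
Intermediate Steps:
I(C) = -7 + C (I(C) = -2 + (C - 5) = -2 + (-5 + C) = -7 + C)
(27*0 + I(-2))**2 = (27*0 + (-7 - 2))**2 = (0 - 9)**2 = (-9)**2 = 81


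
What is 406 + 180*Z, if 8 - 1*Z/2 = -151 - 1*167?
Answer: 117766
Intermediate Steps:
Z = 652 (Z = 16 - 2*(-151 - 1*167) = 16 - 2*(-151 - 167) = 16 - 2*(-318) = 16 + 636 = 652)
406 + 180*Z = 406 + 180*652 = 406 + 117360 = 117766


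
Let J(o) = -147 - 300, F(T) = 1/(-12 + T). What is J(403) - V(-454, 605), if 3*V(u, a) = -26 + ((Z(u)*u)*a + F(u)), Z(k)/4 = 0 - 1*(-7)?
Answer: 3583281371/1398 ≈ 2.5631e+6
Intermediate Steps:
Z(k) = 28 (Z(k) = 4*(0 - 1*(-7)) = 4*(0 + 7) = 4*7 = 28)
J(o) = -447
V(u, a) = -26/3 + 1/(3*(-12 + u)) + 28*a*u/3 (V(u, a) = (-26 + ((28*u)*a + 1/(-12 + u)))/3 = (-26 + (28*a*u + 1/(-12 + u)))/3 = (-26 + (1/(-12 + u) + 28*a*u))/3 = (-26 + 1/(-12 + u) + 28*a*u)/3 = -26/3 + 1/(3*(-12 + u)) + 28*a*u/3)
J(403) - V(-454, 605) = -447 - (1 + 2*(-13 + 14*605*(-454))*(-12 - 454))/(3*(-12 - 454)) = -447 - (1 + 2*(-13 - 3845380)*(-466))/(3*(-466)) = -447 - (-1)*(1 + 2*(-3845393)*(-466))/(3*466) = -447 - (-1)*(1 + 3583906276)/(3*466) = -447 - (-1)*3583906277/(3*466) = -447 - 1*(-3583906277/1398) = -447 + 3583906277/1398 = 3583281371/1398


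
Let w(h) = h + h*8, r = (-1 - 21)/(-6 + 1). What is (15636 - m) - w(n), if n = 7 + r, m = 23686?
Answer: -40763/5 ≈ -8152.6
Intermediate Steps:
r = 22/5 (r = -22/(-5) = -22*(-1/5) = 22/5 ≈ 4.4000)
n = 57/5 (n = 7 + 22/5 = 57/5 ≈ 11.400)
w(h) = 9*h (w(h) = h + 8*h = 9*h)
(15636 - m) - w(n) = (15636 - 1*23686) - 9*57/5 = (15636 - 23686) - 1*513/5 = -8050 - 513/5 = -40763/5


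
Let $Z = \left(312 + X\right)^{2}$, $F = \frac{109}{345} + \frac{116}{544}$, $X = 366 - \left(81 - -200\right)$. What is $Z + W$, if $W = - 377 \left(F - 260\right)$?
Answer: $\frac{11984752147}{46920} \approx 2.5543 \cdot 10^{5}$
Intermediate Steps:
$X = 85$ ($X = 366 - \left(81 + 200\right) = 366 - 281 = 85$)
$F = \frac{24829}{46920}$ ($F = 109 \cdot \frac{1}{345} + 116 \cdot \frac{1}{544} = \frac{109}{345} + \frac{29}{136} = \frac{24829}{46920} \approx 0.52918$)
$W = \frac{4589737867}{46920}$ ($W = - 377 \left(\frac{24829}{46920} - 260\right) = \left(-377\right) \left(- \frac{12174371}{46920}\right) = \frac{4589737867}{46920} \approx 97821.0$)
$Z = 157609$ ($Z = \left(312 + 85\right)^{2} = 397^{2} = 157609$)
$Z + W = 157609 + \frac{4589737867}{46920} = \frac{11984752147}{46920}$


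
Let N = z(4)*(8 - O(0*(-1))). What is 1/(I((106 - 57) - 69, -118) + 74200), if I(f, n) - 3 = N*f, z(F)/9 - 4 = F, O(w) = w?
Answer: 1/62683 ≈ 1.5953e-5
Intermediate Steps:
z(F) = 36 + 9*F
N = 576 (N = (36 + 9*4)*(8 - 0*(-1)) = (36 + 36)*(8 - 1*0) = 72*(8 + 0) = 72*8 = 576)
I(f, n) = 3 + 576*f
1/(I((106 - 57) - 69, -118) + 74200) = 1/((3 + 576*((106 - 57) - 69)) + 74200) = 1/((3 + 576*(49 - 69)) + 74200) = 1/((3 + 576*(-20)) + 74200) = 1/((3 - 11520) + 74200) = 1/(-11517 + 74200) = 1/62683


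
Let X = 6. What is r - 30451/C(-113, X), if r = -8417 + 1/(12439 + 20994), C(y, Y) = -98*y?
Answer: -3117303239723/370237042 ≈ -8419.8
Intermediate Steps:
r = -281405560/33433 (r = -8417 + 1/33433 = -281405560/33433 ≈ -8417.0)
r - 30451/C(-113, X) = -281405560/33433 - 30451/((-98*(-113))) = -281405560/33433 - 30451/11074 = -3117303239723/370237042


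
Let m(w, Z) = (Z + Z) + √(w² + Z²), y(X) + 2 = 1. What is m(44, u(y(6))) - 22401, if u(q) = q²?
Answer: -22399 + √1937 ≈ -22355.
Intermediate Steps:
y(X) = -1 (y(X) = -2 + 1 = -1)
m(w, Z) = √(Z² + w²) + 2*Z (m(w, Z) = 2*Z + √(Z² + w²) = √(Z² + w²) + 2*Z)
m(44, u(y(6))) - 22401 = (√(((-1)²)² + 44²) + 2*(-1)²) - 22401 = (√(1² + 1936) + 2*1) - 22401 = (√(1 + 1936) + 2) - 22401 = (√1937 + 2) - 22401 = (2 + √1937) - 22401 = -22399 + √1937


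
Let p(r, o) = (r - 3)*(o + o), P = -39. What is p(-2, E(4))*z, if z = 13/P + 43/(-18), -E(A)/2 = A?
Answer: -1960/9 ≈ -217.78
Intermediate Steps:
E(A) = -2*A
p(r, o) = 2*o*(-3 + r) (p(r, o) = (-3 + r)*(2*o) = 2*o*(-3 + r))
z = -49/18 (z = 13/(-39) + 43/(-18) = 13*(-1/39) + 43*(-1/18) = -⅓ - 43/18 = -49/18 ≈ -2.7222)
p(-2, E(4))*z = (2*(-2*4)*(-3 - 2))*(-49/18) = (2*(-8)*(-5))*(-49/18) = 80*(-49/18) = -1960/9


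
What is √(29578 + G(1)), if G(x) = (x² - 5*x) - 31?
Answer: √29543 ≈ 171.88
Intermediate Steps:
G(x) = -31 + x² - 5*x
√(29578 + G(1)) = √(29578 + (-31 + 1² - 5*1)) = √(29578 + (-31 + 1 - 5)) = √(29578 - 35) = √29543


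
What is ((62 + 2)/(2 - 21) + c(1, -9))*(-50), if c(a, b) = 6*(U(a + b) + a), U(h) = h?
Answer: 43100/19 ≈ 2268.4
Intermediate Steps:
c(a, b) = 6*b + 12*a (c(a, b) = 6*((a + b) + a) = 6*(b + 2*a) = 6*b + 12*a)
((62 + 2)/(2 - 21) + c(1, -9))*(-50) = ((62 + 2)/(2 - 21) + (6*(-9) + 12*1))*(-50) = (64/(-19) + (-54 + 12))*(-50) = (64*(-1/19) - 42)*(-50) = (-64/19 - 42)*(-50) = -862/19*(-50) = 43100/19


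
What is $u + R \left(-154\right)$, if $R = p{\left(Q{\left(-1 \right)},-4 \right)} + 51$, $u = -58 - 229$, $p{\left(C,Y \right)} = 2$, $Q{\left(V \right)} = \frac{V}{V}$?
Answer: $-8449$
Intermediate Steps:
$Q{\left(V \right)} = 1$
$u = -287$
$R = 53$ ($R = 2 + 51 = 53$)
$u + R \left(-154\right) = -287 + 53 \left(-154\right) = -287 - 8162 = -8449$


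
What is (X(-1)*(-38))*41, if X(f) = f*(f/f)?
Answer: 1558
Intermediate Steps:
X(f) = f (X(f) = f*1 = f)
(X(-1)*(-38))*41 = -1*(-38)*41 = 38*41 = 1558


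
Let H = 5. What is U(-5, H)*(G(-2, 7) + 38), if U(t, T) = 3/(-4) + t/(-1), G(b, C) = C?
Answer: 765/4 ≈ 191.25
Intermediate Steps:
U(t, T) = -3/4 - t (U(t, T) = 3*(-1/4) + t*(-1) = -3/4 - t)
U(-5, H)*(G(-2, 7) + 38) = (-3/4 - 1*(-5))*(7 + 38) = (-3/4 + 5)*45 = (17/4)*45 = 765/4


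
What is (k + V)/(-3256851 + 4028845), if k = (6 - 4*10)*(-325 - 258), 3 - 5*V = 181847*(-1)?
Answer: 28096/385997 ≈ 0.072788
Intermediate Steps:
V = 36370 (V = 3/5 - 181847*(-1)/5 = 3/5 - 1/5*(-181847) = 3/5 + 181847/5 = 36370)
k = 19822 (k = (6 - 40)*(-583) = -34*(-583) = 19822)
(k + V)/(-3256851 + 4028845) = (19822 + 36370)/(-3256851 + 4028845) = 56192/771994 = 56192*(1/771994) = 28096/385997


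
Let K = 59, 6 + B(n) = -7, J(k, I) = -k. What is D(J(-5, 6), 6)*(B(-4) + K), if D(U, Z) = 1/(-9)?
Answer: -46/9 ≈ -5.1111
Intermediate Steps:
B(n) = -13 (B(n) = -6 - 7 = -13)
D(U, Z) = -⅑
D(J(-5, 6), 6)*(B(-4) + K) = -(-13 + 59)/9 = -⅑*46 = -46/9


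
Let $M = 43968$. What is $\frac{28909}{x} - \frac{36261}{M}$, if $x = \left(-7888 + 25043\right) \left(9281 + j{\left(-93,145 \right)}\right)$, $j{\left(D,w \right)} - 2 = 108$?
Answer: $- \frac{1946823496331}{2361119778880} \approx -0.82453$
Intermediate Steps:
$j{\left(D,w \right)} = 110$ ($j{\left(D,w \right)} = 2 + 108 = 110$)
$x = 161102605$ ($x = \left(-7888 + 25043\right) \left(9281 + 110\right) = 17155 \cdot 9391 = 161102605$)
$\frac{28909}{x} - \frac{36261}{M} = \frac{28909}{161102605} - \frac{36261}{43968} = 28909 \cdot \frac{1}{161102605} - \frac{12087}{14656} = \frac{28909}{161102605} - \frac{12087}{14656} = - \frac{1946823496331}{2361119778880}$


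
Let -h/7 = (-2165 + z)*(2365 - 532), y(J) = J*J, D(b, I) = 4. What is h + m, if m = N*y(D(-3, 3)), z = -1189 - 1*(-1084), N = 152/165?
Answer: 4805853482/165 ≈ 2.9126e+7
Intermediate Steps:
y(J) = J²
N = 152/165 (N = 152*(1/165) = 152/165 ≈ 0.92121)
z = -105 (z = -1189 + 1084 = -105)
m = 2432/165 (m = (152/165)*4² = (152/165)*16 = 2432/165 ≈ 14.739)
h = 29126370 (h = -7*(-2165 - 105)*(2365 - 532) = -(-15890)*1833 = -7*(-4160910) = 29126370)
h + m = 29126370 + 2432/165 = 4805853482/165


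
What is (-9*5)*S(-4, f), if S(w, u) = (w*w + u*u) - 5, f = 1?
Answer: -540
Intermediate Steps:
S(w, u) = -5 + u² + w² (S(w, u) = (w² + u²) - 5 = (u² + w²) - 5 = -5 + u² + w²)
(-9*5)*S(-4, f) = (-9*5)*(-5 + 1² + (-4)²) = -45*(-5 + 1 + 16) = -45*12 = -540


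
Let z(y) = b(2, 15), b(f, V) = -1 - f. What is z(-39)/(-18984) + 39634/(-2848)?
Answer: -15675069/1126384 ≈ -13.916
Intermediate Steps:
z(y) = -3 (z(y) = -1 - 1*2 = -1 - 2 = -3)
z(-39)/(-18984) + 39634/(-2848) = -3/(-18984) + 39634/(-2848) = -3*(-1/18984) + 39634*(-1/2848) = 1/6328 - 19817/1424 = -15675069/1126384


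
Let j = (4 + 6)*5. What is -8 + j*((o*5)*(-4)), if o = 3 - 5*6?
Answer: 26992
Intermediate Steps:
o = -27 (o = 3 - 30 = -27)
j = 50 (j = 10*5 = 50)
-8 + j*((o*5)*(-4)) = -8 + 50*(-27*5*(-4)) = -8 + 50*(-135*(-4)) = -8 + 50*540 = -8 + 27000 = 26992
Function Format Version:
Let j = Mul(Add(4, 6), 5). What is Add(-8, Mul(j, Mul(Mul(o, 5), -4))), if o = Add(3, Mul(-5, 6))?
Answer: 26992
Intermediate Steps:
o = -27 (o = Add(3, -30) = -27)
j = 50 (j = Mul(10, 5) = 50)
Add(-8, Mul(j, Mul(Mul(o, 5), -4))) = Add(-8, Mul(50, Mul(Mul(-27, 5), -4))) = Add(-8, Mul(50, Mul(-135, -4))) = Add(-8, Mul(50, 540)) = Add(-8, 27000) = 26992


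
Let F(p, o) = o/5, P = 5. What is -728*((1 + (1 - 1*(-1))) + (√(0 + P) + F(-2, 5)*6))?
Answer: -6552 - 728*√5 ≈ -8179.9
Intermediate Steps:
F(p, o) = o/5 (F(p, o) = o*(⅕) = o/5)
-728*((1 + (1 - 1*(-1))) + (√(0 + P) + F(-2, 5)*6)) = -728*((1 + (1 - 1*(-1))) + (√(0 + 5) + ((⅕)*5)*6)) = -728*((1 + (1 + 1)) + (√5 + 1*6)) = -728*((1 + 2) + (√5 + 6)) = -728*(3 + (6 + √5)) = -728*(9 + √5) = -6552 - 728*√5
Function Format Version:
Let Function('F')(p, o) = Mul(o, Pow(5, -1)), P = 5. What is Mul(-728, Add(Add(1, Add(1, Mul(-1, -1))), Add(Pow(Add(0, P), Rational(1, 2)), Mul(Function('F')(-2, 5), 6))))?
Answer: Add(-6552, Mul(-728, Pow(5, Rational(1, 2)))) ≈ -8179.9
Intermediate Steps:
Function('F')(p, o) = Mul(Rational(1, 5), o) (Function('F')(p, o) = Mul(o, Rational(1, 5)) = Mul(Rational(1, 5), o))
Mul(-728, Add(Add(1, Add(1, Mul(-1, -1))), Add(Pow(Add(0, P), Rational(1, 2)), Mul(Function('F')(-2, 5), 6)))) = Mul(-728, Add(Add(1, Add(1, Mul(-1, -1))), Add(Pow(Add(0, 5), Rational(1, 2)), Mul(Mul(Rational(1, 5), 5), 6)))) = Mul(-728, Add(Add(1, Add(1, 1)), Add(Pow(5, Rational(1, 2)), Mul(1, 6)))) = Mul(-728, Add(Add(1, 2), Add(Pow(5, Rational(1, 2)), 6))) = Mul(-728, Add(3, Add(6, Pow(5, Rational(1, 2))))) = Mul(-728, Add(9, Pow(5, Rational(1, 2)))) = Add(-6552, Mul(-728, Pow(5, Rational(1, 2))))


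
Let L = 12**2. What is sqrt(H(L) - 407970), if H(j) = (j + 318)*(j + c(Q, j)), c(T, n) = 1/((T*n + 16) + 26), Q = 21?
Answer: I*sqrt(1819543615)/73 ≈ 584.33*I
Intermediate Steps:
L = 144
c(T, n) = 1/(42 + T*n) (c(T, n) = 1/((16 + T*n) + 26) = 1/(42 + T*n))
H(j) = (318 + j)*(j + 1/(42 + 21*j)) (H(j) = (j + 318)*(j + 1/(42 + 21*j)) = (318 + j)*(j + 1/(42 + 21*j)))
sqrt(H(L) - 407970) = sqrt((318 + 144 + 21*144*(2 + 144)*(318 + 144))/(21*(2 + 144)) - 407970) = sqrt((1/21)*(318 + 144 + 21*144*146*462)/146 - 407970) = sqrt((1/21)*(1/146)*(318 + 144 + 203974848) - 407970) = sqrt((1/21)*(1/146)*203975310 - 407970) = sqrt(4856555/73 - 407970) = sqrt(-24925255/73) = I*sqrt(1819543615)/73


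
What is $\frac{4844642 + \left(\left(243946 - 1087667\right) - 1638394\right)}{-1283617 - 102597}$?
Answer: $- \frac{2362527}{1386214} \approx -1.7043$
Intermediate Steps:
$\frac{4844642 + \left(\left(243946 - 1087667\right) - 1638394\right)}{-1283617 - 102597} = \frac{4844642 - 2482115}{-1386214} = \left(4844642 - 2482115\right) \left(- \frac{1}{1386214}\right) = 2362527 \left(- \frac{1}{1386214}\right) = - \frac{2362527}{1386214}$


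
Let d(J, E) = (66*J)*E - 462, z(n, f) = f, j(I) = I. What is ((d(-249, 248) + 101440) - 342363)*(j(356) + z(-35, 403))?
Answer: -3276615903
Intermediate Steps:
d(J, E) = -462 + 66*E*J (d(J, E) = 66*E*J - 462 = -462 + 66*E*J)
((d(-249, 248) + 101440) - 342363)*(j(356) + z(-35, 403)) = (((-462 + 66*248*(-249)) + 101440) - 342363)*(356 + 403) = (((-462 - 4075632) + 101440) - 342363)*759 = ((-4076094 + 101440) - 342363)*759 = (-3974654 - 342363)*759 = -4317017*759 = -3276615903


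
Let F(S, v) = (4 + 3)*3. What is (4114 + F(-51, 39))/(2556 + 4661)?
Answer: 4135/7217 ≈ 0.57295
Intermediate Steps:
F(S, v) = 21 (F(S, v) = 7*3 = 21)
(4114 + F(-51, 39))/(2556 + 4661) = (4114 + 21)/(2556 + 4661) = 4135/7217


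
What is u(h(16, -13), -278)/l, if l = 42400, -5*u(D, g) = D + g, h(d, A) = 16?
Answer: 131/106000 ≈ 0.0012358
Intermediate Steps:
u(D, g) = -D/5 - g/5 (u(D, g) = -(D + g)/5 = -D/5 - g/5)
u(h(16, -13), -278)/l = (-⅕*16 - ⅕*(-278))/42400 = (-16/5 + 278/5)*(1/42400) = (262/5)*(1/42400) = 131/106000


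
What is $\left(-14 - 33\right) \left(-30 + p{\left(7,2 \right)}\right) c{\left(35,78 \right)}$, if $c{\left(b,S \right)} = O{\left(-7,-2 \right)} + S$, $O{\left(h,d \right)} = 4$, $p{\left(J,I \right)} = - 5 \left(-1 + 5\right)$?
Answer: $192700$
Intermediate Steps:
$p{\left(J,I \right)} = -20$ ($p{\left(J,I \right)} = \left(-5\right) 4 = -20$)
$c{\left(b,S \right)} = 4 + S$
$\left(-14 - 33\right) \left(-30 + p{\left(7,2 \right)}\right) c{\left(35,78 \right)} = \left(-14 - 33\right) \left(-30 - 20\right) \left(4 + 78\right) = \left(-47\right) \left(-50\right) 82 = 2350 \cdot 82 = 192700$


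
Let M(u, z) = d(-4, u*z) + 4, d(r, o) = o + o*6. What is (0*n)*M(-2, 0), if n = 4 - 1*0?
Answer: 0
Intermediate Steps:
d(r, o) = 7*o (d(r, o) = o + 6*o = 7*o)
M(u, z) = 4 + 7*u*z (M(u, z) = 7*(u*z) + 4 = 7*u*z + 4 = 4 + 7*u*z)
n = 4 (n = 4 + 0 = 4)
(0*n)*M(-2, 0) = (0*4)*(4 + 7*(-2)*0) = 0*(4 + 0) = 0*4 = 0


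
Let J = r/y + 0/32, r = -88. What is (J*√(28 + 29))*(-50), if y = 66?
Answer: 200*√57/3 ≈ 503.32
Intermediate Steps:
J = -4/3 (J = -88/66 + 0/32 = -88*1/66 + 0*(1/32) = -4/3 + 0 = -4/3 ≈ -1.3333)
(J*√(28 + 29))*(-50) = -4*√(28 + 29)/3*(-50) = -4*√57/3*(-50) = 200*√57/3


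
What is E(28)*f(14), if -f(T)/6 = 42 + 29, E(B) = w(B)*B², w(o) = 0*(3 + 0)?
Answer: 0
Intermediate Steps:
w(o) = 0 (w(o) = 0*3 = 0)
E(B) = 0 (E(B) = 0*B² = 0)
f(T) = -426 (f(T) = -6*(42 + 29) = -6*71 = -426)
E(28)*f(14) = 0*(-426) = 0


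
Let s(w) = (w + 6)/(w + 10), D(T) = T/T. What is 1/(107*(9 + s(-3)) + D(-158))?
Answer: 7/7069 ≈ 0.00099024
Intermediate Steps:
D(T) = 1
s(w) = (6 + w)/(10 + w)
1/(107*(9 + s(-3)) + D(-158)) = 1/(107*(9 + (6 - 3)/(10 - 3)) + 1) = 1/(107*(9 + 3/7) + 1) = 1/(107*(66/7) + 1) = 1/(7062/7 + 1) = 1/(7069/7) = 7/7069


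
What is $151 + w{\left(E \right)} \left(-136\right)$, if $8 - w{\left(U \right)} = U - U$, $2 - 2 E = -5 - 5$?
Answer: $-937$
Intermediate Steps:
$E = 6$ ($E = 1 - \frac{-5 - 5}{2} = 1 - -5 = 1 + 5 = 6$)
$w{\left(U \right)} = 8$ ($w{\left(U \right)} = 8 - \left(U - U\right) = 8 - 0 = 8 + 0 = 8$)
$151 + w{\left(E \right)} \left(-136\right) = 151 + 8 \left(-136\right) = 151 - 1088 = -937$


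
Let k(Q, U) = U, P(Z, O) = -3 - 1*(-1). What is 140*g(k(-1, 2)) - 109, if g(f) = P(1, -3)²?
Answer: 451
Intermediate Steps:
P(Z, O) = -2 (P(Z, O) = -3 + 1 = -2)
g(f) = 4 (g(f) = (-2)² = 4)
140*g(k(-1, 2)) - 109 = 140*4 - 109 = 560 - 109 = 451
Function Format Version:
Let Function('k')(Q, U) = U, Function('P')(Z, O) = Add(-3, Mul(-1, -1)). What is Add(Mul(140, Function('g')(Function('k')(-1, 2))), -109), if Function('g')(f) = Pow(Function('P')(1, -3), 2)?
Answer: 451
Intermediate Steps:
Function('P')(Z, O) = -2 (Function('P')(Z, O) = Add(-3, 1) = -2)
Function('g')(f) = 4 (Function('g')(f) = Pow(-2, 2) = 4)
Add(Mul(140, Function('g')(Function('k')(-1, 2))), -109) = Add(Mul(140, 4), -109) = Add(560, -109) = 451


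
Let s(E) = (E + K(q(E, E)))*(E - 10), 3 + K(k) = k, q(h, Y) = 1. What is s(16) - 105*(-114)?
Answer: 12054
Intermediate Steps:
K(k) = -3 + k
s(E) = (-10 + E)*(-2 + E) (s(E) = (E + (-3 + 1))*(E - 10) = (E - 2)*(-10 + E) = (-2 + E)*(-10 + E) = (-10 + E)*(-2 + E))
s(16) - 105*(-114) = (20 + 16² - 12*16) - 105*(-114) = (20 + 256 - 192) + 11970 = 84 + 11970 = 12054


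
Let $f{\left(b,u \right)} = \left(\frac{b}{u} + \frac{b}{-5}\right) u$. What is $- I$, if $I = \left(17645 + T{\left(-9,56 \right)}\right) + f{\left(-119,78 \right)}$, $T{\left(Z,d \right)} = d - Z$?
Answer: $- \frac{97237}{5} \approx -19447.0$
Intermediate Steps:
$f{\left(b,u \right)} = u \left(- \frac{b}{5} + \frac{b}{u}\right)$ ($f{\left(b,u \right)} = \left(\frac{b}{u} + b \left(- \frac{1}{5}\right)\right) u = \left(\frac{b}{u} - \frac{b}{5}\right) u = \left(- \frac{b}{5} + \frac{b}{u}\right) u = u \left(- \frac{b}{5} + \frac{b}{u}\right)$)
$I = \frac{97237}{5}$ ($I = \left(17645 + \left(56 - -9\right)\right) + \frac{1}{5} \left(-119\right) \left(5 - 78\right) = \left(17645 + \left(56 + 9\right)\right) + \frac{1}{5} \left(-119\right) \left(5 - 78\right) = \left(17645 + 65\right) + \frac{1}{5} \left(-119\right) \left(-73\right) = 17710 + \frac{8687}{5} = \frac{97237}{5} \approx 19447.0$)
$- I = \left(-1\right) \frac{97237}{5} = - \frac{97237}{5}$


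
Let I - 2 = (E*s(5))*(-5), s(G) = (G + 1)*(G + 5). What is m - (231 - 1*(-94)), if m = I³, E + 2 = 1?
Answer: 27543283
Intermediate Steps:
E = -1 (E = -2 + 1 = -1)
s(G) = (1 + G)*(5 + G)
I = 302 (I = 2 - (5 + 5² + 6*5)*(-5) = 2 - (5 + 25 + 30)*(-5) = 2 - 1*60*(-5) = 2 - 60*(-5) = 2 + 300 = 302)
m = 27543608 (m = 302³ = 27543608)
m - (231 - 1*(-94)) = 27543608 - (231 - 1*(-94)) = 27543608 - (231 + 94) = 27543608 - 1*325 = 27543608 - 325 = 27543283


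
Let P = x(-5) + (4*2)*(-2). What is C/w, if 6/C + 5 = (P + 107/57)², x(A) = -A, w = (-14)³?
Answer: -9747/348700660 ≈ -2.7952e-5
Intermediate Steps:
w = -2744
P = -11 (P = -1*(-5) + (4*2)*(-2) = 5 + 8*(-2) = 5 - 16 = -11)
C = 19494/254155 (C = 6/(-5 + (-11 + 107/57)²) = 6/(-5 + (-520/57)²) = 6/(-5 + 270400/3249) = 6/(254155/3249) = 6*(3249/254155) = 19494/254155 ≈ 0.076701)
C/w = (19494/254155)/(-2744) = (19494/254155)*(-1/2744) = -9747/348700660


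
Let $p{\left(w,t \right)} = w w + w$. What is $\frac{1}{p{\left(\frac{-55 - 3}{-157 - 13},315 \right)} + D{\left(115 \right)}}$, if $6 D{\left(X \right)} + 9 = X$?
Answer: $\frac{21675}{392843} \approx 0.055175$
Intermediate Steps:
$D{\left(X \right)} = - \frac{3}{2} + \frac{X}{6}$
$p{\left(w,t \right)} = w + w^{2}$ ($p{\left(w,t \right)} = w^{2} + w = w + w^{2}$)
$\frac{1}{p{\left(\frac{-55 - 3}{-157 - 13},315 \right)} + D{\left(115 \right)}} = \frac{1}{\frac{-55 - 3}{-157 - 13} \left(1 + \frac{-55 - 3}{-157 - 13}\right) + \left(- \frac{3}{2} + \frac{1}{6} \cdot 115\right)} = \frac{1}{- \frac{58}{-170} \left(1 - \frac{58}{-170}\right) + \left(- \frac{3}{2} + \frac{115}{6}\right)} = \frac{1}{\left(-58\right) \left(- \frac{1}{170}\right) \left(1 - - \frac{29}{85}\right) + \frac{53}{3}} = \frac{1}{\frac{29 \left(1 + \frac{29}{85}\right)}{85} + \frac{53}{3}} = \frac{1}{\frac{29}{85} \cdot \frac{114}{85} + \frac{53}{3}} = \frac{1}{\frac{3306}{7225} + \frac{53}{3}} = \frac{1}{\frac{392843}{21675}} = \frac{21675}{392843}$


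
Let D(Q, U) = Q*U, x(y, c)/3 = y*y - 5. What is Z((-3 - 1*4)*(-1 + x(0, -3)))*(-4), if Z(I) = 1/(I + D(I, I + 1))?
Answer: -1/3192 ≈ -0.00031328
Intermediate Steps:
x(y, c) = -15 + 3*y**2 (x(y, c) = 3*(y*y - 5) = 3*(y**2 - 5) = 3*(-5 + y**2) = -15 + 3*y**2)
Z(I) = 1/(I + I*(1 + I)) (Z(I) = 1/(I + I*(I + 1)) = 1/(I + I*(1 + I)))
Z((-3 - 1*4)*(-1 + x(0, -3)))*(-4) = (1/((((-3 - 1*4)*(-1 + (-15 + 3*0**2))))*(2 + (-3 - 1*4)*(-1 + (-15 + 3*0**2)))))*(-4) = (1/((((-3 - 4)*(-1 + (-15 + 3*0))))*(2 + (-3 - 4)*(-1 + (-15 + 3*0)))))*(-4) = (1/(((-7*(-1 + (-15 + 0))))*(2 - 7*(-1 + (-15 + 0)))))*(-4) = (1/(((-7*(-1 - 15)))*(2 - 7*(-1 - 15))))*(-4) = (1/(((-7*(-16)))*(2 - 7*(-16))))*(-4) = (1/(112*(2 + 112)))*(-4) = ((1/112)/114)*(-4) = ((1/112)*(1/114))*(-4) = (1/12768)*(-4) = -1/3192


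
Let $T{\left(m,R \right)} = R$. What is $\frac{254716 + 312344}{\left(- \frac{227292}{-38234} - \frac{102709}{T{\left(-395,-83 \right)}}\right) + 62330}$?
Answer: $\frac{899760339660}{100872617201} \approx 8.9198$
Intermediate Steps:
$\frac{254716 + 312344}{\left(- \frac{227292}{-38234} - \frac{102709}{T{\left(-395,-83 \right)}}\right) + 62330} = \frac{254716 + 312344}{\left(- \frac{227292}{-38234} - \frac{102709}{-83}\right) + 62330} = \frac{567060}{\left(\left(-227292\right) \left(- \frac{1}{38234}\right) - - \frac{102709}{83}\right) + 62330} = \frac{567060}{\left(\frac{113646}{19117} + \frac{102709}{83}\right) + 62330} = \frac{567060}{\frac{1972920571}{1586711} + 62330} = \frac{567060}{\frac{100872617201}{1586711}} = 567060 \cdot \frac{1586711}{100872617201} = \frac{899760339660}{100872617201}$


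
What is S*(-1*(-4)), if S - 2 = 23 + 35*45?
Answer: 6400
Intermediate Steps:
S = 1600 (S = 2 + (23 + 35*45) = 2 + (23 + 1575) = 2 + 1598 = 1600)
S*(-1*(-4)) = 1600*(-1*(-4)) = 1600*4 = 6400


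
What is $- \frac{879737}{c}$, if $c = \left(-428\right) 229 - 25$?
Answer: $\frac{879737}{98037} \approx 8.9735$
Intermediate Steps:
$c = -98037$ ($c = -98012 - 25 = -98037$)
$- \frac{879737}{c} = - \frac{879737}{-98037} = \left(-879737\right) \left(- \frac{1}{98037}\right) = \frac{879737}{98037}$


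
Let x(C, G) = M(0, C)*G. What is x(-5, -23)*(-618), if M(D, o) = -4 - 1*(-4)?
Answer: 0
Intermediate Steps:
M(D, o) = 0 (M(D, o) = -4 + 4 = 0)
x(C, G) = 0 (x(C, G) = 0*G = 0)
x(-5, -23)*(-618) = 0*(-618) = 0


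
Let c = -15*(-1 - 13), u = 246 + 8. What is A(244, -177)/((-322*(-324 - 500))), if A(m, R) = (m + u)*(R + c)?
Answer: 8217/132664 ≈ 0.061938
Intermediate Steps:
u = 254
c = 210 (c = -15*(-14) = 210)
A(m, R) = (210 + R)*(254 + m) (A(m, R) = (m + 254)*(R + 210) = (254 + m)*(210 + R) = (210 + R)*(254 + m))
A(244, -177)/((-322*(-324 - 500))) = (53340 + 210*244 + 254*(-177) - 177*244)/((-322*(-324 - 500))) = (53340 + 51240 - 44958 - 43188)/((-322*(-824))) = 16434/265328 = 16434*(1/265328) = 8217/132664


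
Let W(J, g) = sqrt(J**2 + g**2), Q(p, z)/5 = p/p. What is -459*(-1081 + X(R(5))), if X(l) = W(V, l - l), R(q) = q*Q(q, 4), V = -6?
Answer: 493425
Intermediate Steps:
Q(p, z) = 5 (Q(p, z) = 5*(p/p) = 5*1 = 5)
R(q) = 5*q (R(q) = q*5 = 5*q)
X(l) = 6 (X(l) = sqrt((-6)**2 + (l - l)**2) = sqrt(36 + 0**2) = sqrt(36 + 0) = sqrt(36) = 6)
-459*(-1081 + X(R(5))) = -459*(-1081 + 6) = -459*(-1075) = 493425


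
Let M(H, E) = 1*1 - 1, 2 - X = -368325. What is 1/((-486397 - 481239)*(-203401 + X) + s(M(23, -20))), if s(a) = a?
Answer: -1/159588334936 ≈ -6.2661e-12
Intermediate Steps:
X = 368327 (X = 2 - 1*(-368325) = 2 + 368325 = 368327)
M(H, E) = 0 (M(H, E) = 1 - 1 = 0)
1/((-486397 - 481239)*(-203401 + X) + s(M(23, -20))) = 1/((-486397 - 481239)*(-203401 + 368327) + 0) = 1/(-967636*164926 + 0) = 1/(-159588334936 + 0) = 1/(-159588334936) = -1/159588334936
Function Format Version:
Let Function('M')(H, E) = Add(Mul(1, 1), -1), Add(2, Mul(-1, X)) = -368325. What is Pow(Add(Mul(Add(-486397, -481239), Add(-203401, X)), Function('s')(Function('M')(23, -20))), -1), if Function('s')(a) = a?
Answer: Rational(-1, 159588334936) ≈ -6.2661e-12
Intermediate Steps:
X = 368327 (X = Add(2, Mul(-1, -368325)) = Add(2, 368325) = 368327)
Function('M')(H, E) = 0 (Function('M')(H, E) = Add(1, -1) = 0)
Pow(Add(Mul(Add(-486397, -481239), Add(-203401, X)), Function('s')(Function('M')(23, -20))), -1) = Pow(Add(Mul(Add(-486397, -481239), Add(-203401, 368327)), 0), -1) = Pow(Add(Mul(-967636, 164926), 0), -1) = Pow(Add(-159588334936, 0), -1) = Pow(-159588334936, -1) = Rational(-1, 159588334936)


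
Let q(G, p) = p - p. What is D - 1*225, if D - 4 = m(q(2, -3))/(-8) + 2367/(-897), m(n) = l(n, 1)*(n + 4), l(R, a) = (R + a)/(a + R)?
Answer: -134035/598 ≈ -224.14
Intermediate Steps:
q(G, p) = 0
l(R, a) = 1 (l(R, a) = (R + a)/(R + a) = 1)
m(n) = 4 + n (m(n) = 1*(n + 4) = 1*(4 + n) = 4 + n)
D = 515/598 (D = 4 + ((4 + 0)/(-8) + 2367/(-897)) = 4 + (4*(-⅛) + 2367*(-1/897)) = 4 + (-½ - 789/299) = 4 - 1877/598 = 515/598 ≈ 0.86120)
D - 1*225 = 515/598 - 1*225 = 515/598 - 225 = -134035/598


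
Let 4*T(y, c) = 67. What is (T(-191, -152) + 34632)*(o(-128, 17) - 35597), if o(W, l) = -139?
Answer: -1238207730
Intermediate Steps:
T(y, c) = 67/4 (T(y, c) = (¼)*67 = 67/4)
(T(-191, -152) + 34632)*(o(-128, 17) - 35597) = (67/4 + 34632)*(-139 - 35597) = (138595/4)*(-35736) = -1238207730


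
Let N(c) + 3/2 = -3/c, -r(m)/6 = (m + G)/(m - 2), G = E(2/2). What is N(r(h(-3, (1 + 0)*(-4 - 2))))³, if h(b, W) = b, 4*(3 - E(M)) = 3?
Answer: 1331/216 ≈ 6.1620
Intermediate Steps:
E(M) = 9/4 (E(M) = 3 - ¼*3 = 3 - ¾ = 9/4)
G = 9/4 ≈ 2.2500
r(m) = -6*(9/4 + m)/(-2 + m) (r(m) = -6*(m + 9/4)/(m - 2) = -6*(9/4 + m)/(-2 + m))
N(c) = -3/2 - 3/c
N(r(h(-3, (1 + 0)*(-4 - 2))))³ = (-3/2 - 3*2*(-2 - 3)/(3*(-9 - 4*(-3))))³ = (-3/2 - 3*(-10/(3*(-9 + 12))))³ = (-3/2 - 3/((3/2)*(-⅕)*3))³ = (-3/2 - 3/(-9/10))³ = (-3/2 - 3*(-10/9))³ = (-3/2 + 10/3)³ = (11/6)³ = 1331/216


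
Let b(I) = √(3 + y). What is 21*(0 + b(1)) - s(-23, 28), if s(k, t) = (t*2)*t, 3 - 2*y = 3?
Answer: -1568 + 21*√3 ≈ -1531.6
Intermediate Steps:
y = 0 (y = 3/2 - ½*3 = 3/2 - 3/2 = 0)
b(I) = √3 (b(I) = √(3 + 0) = √3)
s(k, t) = 2*t² (s(k, t) = (2*t)*t = 2*t²)
21*(0 + b(1)) - s(-23, 28) = 21*(0 + √3) - 2*28² = 21*√3 - 2*784 = 21*√3 - 1*1568 = 21*√3 - 1568 = -1568 + 21*√3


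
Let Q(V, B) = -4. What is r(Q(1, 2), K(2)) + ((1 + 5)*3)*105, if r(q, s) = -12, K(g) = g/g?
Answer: 1878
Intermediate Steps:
K(g) = 1
r(Q(1, 2), K(2)) + ((1 + 5)*3)*105 = -12 + ((1 + 5)*3)*105 = -12 + (6*3)*105 = -12 + 18*105 = -12 + 1890 = 1878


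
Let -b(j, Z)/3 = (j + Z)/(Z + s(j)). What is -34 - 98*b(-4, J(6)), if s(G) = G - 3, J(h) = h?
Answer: -622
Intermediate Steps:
s(G) = -3 + G
b(j, Z) = -3*(Z + j)/(-3 + Z + j) (b(j, Z) = -3*(j + Z)/(Z + (-3 + j)) = -3*(Z + j)/(-3 + Z + j))
-34 - 98*b(-4, J(6)) = -34 - 294*(-1*6 - 1*(-4))/(-3 + 6 - 4) = -34 - 294*(-6 + 4)/(-1) = -34 - 294*(-1)*(-2) = -34 - 98*6 = -34 - 588 = -622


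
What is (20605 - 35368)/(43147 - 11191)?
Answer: -4921/10652 ≈ -0.46198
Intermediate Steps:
(20605 - 35368)/(43147 - 11191) = -14763/31956 = -14763*1/31956 = -4921/10652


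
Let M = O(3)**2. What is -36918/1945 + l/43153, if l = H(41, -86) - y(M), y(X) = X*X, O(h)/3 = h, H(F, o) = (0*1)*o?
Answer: -1605883599/83932585 ≈ -19.133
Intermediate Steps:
H(F, o) = 0 (H(F, o) = 0*o = 0)
O(h) = 3*h
M = 81 (M = (3*3)**2 = 9**2 = 81)
y(X) = X**2
l = -6561 (l = 0 - 1*81**2 = 0 - 1*6561 = 0 - 6561 = -6561)
-36918/1945 + l/43153 = -36918/1945 - 6561/43153 = -1605883599/83932585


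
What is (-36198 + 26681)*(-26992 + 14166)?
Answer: 122065042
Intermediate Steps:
(-36198 + 26681)*(-26992 + 14166) = -9517*(-12826) = 122065042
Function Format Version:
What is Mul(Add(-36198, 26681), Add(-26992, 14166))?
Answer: 122065042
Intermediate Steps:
Mul(Add(-36198, 26681), Add(-26992, 14166)) = Mul(-9517, -12826) = 122065042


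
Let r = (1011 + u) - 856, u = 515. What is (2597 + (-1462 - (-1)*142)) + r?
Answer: 1947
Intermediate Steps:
r = 670 (r = (1011 + 515) - 856 = 1526 - 856 = 670)
(2597 + (-1462 - (-1)*142)) + r = (2597 + (-1462 - (-1)*142)) + 670 = (2597 + (-1462 - 1*(-142))) + 670 = (2597 + (-1462 + 142)) + 670 = (2597 - 1320) + 670 = 1277 + 670 = 1947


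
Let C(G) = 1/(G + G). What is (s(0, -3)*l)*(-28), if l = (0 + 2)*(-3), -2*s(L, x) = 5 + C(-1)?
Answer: -378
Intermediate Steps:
C(G) = 1/(2*G)
s(L, x) = -9/4 (s(L, x) = -(5 + (1/2)/(-1))/2 = -(5 + (1/2)*(-1))/2 = -(5 - 1/2)/2 = -1/2*9/2 = -9/4)
l = -6 (l = 2*(-3) = -6)
(s(0, -3)*l)*(-28) = -9/4*(-6)*(-28) = (27/2)*(-28) = -378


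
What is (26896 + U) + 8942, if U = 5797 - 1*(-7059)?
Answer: 48694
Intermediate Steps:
U = 12856 (U = 5797 + 7059 = 12856)
(26896 + U) + 8942 = (26896 + 12856) + 8942 = 39752 + 8942 = 48694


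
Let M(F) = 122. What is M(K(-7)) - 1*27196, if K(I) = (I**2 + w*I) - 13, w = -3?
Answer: -27074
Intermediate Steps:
K(I) = -13 + I**2 - 3*I (K(I) = (I**2 - 3*I) - 13 = -13 + I**2 - 3*I)
M(K(-7)) - 1*27196 = 122 - 1*27196 = 122 - 27196 = -27074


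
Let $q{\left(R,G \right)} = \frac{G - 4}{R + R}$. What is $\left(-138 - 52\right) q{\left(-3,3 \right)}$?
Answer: $- \frac{95}{3} \approx -31.667$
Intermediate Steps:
$q{\left(R,G \right)} = \frac{-4 + G}{2 R}$
$\left(-138 - 52\right) q{\left(-3,3 \right)} = \left(-138 - 52\right) \frac{-4 + 3}{2 \left(-3\right)} = - 190 \cdot \frac{1}{2} \left(- \frac{1}{3}\right) \left(-1\right) = \left(-190\right) \frac{1}{6} = - \frac{95}{3}$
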